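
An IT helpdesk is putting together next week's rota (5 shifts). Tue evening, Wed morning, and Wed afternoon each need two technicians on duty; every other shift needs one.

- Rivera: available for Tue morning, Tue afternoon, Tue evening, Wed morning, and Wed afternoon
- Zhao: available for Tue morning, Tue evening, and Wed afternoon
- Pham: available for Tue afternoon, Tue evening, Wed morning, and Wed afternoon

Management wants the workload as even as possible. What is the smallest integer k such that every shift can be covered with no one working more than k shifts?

3

With 3 technicians and 8 worker-slots to fill, someone must work at least ⌈8/3⌉ = 3 shifts, so k ≥ 3.
k = 3 works: Tue morning→Rivera, Tue afternoon→Rivera, Tue evening→Zhao+Pham, Wed morning→Rivera+Pham, Wed afternoon→Zhao+Pham.
Loads: Rivera 3, Zhao 2, Pham 3 — all ≤ 3.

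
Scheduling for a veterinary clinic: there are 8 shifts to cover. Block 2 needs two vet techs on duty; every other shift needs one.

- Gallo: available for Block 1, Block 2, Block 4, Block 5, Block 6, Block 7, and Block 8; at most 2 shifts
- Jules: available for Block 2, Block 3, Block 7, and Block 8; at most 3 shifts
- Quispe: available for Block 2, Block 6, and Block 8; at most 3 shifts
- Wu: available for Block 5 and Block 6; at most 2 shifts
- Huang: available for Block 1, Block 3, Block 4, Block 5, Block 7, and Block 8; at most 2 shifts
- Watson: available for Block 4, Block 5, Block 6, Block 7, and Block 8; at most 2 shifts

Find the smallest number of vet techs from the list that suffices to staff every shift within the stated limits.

4

9 slots to fill and no one can take more than 3, so at least ⌈9/3⌉ = 3 vet techs are needed.
Any 3 vet techs together have capacity at most 3+3+2 = 8 < 9 slots, so 3 can never suffice.
Gallo, Jules, Quispe, and Wu alone can cover everything: Block 1→Gallo, Block 2→Jules+Quispe, Block 3→Jules, Block 4→Gallo, Block 5→Wu, Block 6→Quispe, Block 7→Jules, Block 8→Quispe.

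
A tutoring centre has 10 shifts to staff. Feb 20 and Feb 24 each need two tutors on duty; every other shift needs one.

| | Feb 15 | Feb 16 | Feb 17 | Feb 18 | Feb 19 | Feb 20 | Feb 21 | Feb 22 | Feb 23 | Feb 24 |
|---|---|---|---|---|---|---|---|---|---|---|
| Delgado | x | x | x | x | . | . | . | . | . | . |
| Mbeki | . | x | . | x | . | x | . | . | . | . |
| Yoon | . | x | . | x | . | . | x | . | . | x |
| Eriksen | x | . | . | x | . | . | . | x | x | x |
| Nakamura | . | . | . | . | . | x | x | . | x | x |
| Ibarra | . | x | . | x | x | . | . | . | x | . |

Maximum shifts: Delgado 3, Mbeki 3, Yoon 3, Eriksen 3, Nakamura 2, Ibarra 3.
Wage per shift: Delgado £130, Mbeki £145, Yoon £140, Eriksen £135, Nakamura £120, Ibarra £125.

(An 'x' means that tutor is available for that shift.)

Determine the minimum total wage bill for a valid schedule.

£1560

Feb 17 can only be covered by Delgado, so that assignment is forced.
Feb 19 can only be covered by Ibarra, so that assignment is forced.
Feb 20 can only be covered by Mbeki and Nakamura, so that assignment is forced.
Picking the cheapest available tutor for each shift independently would cost £1530, but that ignores the shift limits.
An optimal schedule: Feb 15→Delgado, Feb 16→Ibarra, Feb 17→Delgado, Feb 18→Delgado, Feb 19→Ibarra, Feb 20→Nakamura+Mbeki, Feb 21→Nakamura, Feb 22→Eriksen, Feb 23→Ibarra, Feb 24→Eriksen+Yoon.
Total: 130 + 125 + 130 + 130 + 125 + 120 + 145 + 120 + 135 + 125 + 135 + 140 = £1560.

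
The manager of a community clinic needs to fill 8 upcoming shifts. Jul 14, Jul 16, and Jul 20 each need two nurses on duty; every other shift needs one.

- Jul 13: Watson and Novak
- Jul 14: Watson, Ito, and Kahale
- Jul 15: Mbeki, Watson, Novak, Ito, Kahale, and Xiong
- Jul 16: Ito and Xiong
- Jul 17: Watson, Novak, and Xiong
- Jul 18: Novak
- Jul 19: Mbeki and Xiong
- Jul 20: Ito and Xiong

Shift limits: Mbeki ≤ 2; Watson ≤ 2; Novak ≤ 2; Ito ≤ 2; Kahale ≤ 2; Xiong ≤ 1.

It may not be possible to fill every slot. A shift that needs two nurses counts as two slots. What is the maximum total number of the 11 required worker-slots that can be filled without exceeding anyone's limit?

Total capacity across all nurses is 2+2+2+2+2+1 = 11, and 11 slots are needed, so at most 11 can be filled.
Shifts {Jul 16, Jul 20} need 4 slots but only Ito and Xiong are available for them, supplying at most 3 — so at least 1 slot must go unfilled.
An assignment achieving 10: Jul 13→Watson, Jul 14→Watson+Kahale, Jul 15→Mbeki, Jul 16→Ito+Xiong, Jul 17→Novak, Jul 18→Novak, Jul 19→Mbeki, Jul 20→Ito.
Loads: Mbeki 2/2, Watson 2/2, Novak 2/2, Ito 2/2, Kahale 1/2, Xiong 1/1.

10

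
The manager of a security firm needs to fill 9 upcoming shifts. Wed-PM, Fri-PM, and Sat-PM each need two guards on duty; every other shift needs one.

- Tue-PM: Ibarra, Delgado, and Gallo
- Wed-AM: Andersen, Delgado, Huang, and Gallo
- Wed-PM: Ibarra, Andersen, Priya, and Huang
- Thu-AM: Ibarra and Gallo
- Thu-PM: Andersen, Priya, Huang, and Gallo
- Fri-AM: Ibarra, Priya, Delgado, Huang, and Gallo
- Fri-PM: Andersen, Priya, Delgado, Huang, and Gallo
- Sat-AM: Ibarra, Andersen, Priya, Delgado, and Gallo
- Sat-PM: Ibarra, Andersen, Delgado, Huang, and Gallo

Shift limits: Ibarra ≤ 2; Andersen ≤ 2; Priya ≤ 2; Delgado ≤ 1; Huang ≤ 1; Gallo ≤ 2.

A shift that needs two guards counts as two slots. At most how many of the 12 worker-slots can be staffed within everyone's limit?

10

Total capacity across all guards is 2+2+2+1+1+2 = 10, and 12 slots are needed, so at most 10 can be filled.
An assignment achieving 10: Tue-PM→Ibarra, Wed-AM→Andersen, Wed-PM→Andersen+Priya, Thu-AM→Ibarra, Thu-PM→Priya, Fri-AM→Delgado, Fri-PM→Huang+Gallo, Sat-AM→Gallo.
Loads: Ibarra 2/2, Andersen 2/2, Priya 2/2, Delgado 1/1, Huang 1/1, Gallo 2/2.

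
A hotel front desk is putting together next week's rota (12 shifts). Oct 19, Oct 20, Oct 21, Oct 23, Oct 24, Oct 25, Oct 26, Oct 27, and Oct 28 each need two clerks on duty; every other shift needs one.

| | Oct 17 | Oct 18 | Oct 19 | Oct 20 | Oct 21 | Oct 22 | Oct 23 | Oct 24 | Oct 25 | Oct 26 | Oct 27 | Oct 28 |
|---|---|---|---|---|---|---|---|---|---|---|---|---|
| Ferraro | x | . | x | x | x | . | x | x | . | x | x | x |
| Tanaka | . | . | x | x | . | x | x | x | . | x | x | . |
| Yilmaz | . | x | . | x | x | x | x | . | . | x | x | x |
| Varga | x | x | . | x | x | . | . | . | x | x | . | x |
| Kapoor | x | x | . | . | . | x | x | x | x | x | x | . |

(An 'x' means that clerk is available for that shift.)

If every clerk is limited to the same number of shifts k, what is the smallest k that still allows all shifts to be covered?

5

With 5 clerks and 21 worker-slots to fill, someone must work at least ⌈21/5⌉ = 5 shifts, so k ≥ 5.
k = 5 works: Oct 17→Ferraro, Oct 18→Yilmaz, Oct 19→Ferraro+Tanaka, Oct 20→Tanaka+Yilmaz, Oct 21→Ferraro+Yilmaz, Oct 22→Tanaka, Oct 23→Tanaka+Kapoor, Oct 24→Ferraro+Tanaka, Oct 25→Varga+Kapoor, Oct 26→Varga+Kapoor, Oct 27→Yilmaz+Kapoor, Oct 28→Ferraro+Yilmaz.
Loads: Ferraro 5, Tanaka 5, Yilmaz 5, Varga 2, Kapoor 4 — all ≤ 5.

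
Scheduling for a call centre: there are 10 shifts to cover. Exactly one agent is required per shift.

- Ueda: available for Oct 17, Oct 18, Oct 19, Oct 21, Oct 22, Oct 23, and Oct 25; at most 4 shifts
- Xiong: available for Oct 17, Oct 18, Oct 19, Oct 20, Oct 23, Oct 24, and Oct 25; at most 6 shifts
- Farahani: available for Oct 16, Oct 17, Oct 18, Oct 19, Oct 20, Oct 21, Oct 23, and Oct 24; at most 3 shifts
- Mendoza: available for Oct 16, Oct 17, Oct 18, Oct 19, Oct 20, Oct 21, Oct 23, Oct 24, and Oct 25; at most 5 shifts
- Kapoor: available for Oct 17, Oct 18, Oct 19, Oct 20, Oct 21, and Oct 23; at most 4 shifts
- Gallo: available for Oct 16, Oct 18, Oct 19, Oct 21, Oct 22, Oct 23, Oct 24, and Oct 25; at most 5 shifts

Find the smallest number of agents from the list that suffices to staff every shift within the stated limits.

10 slots to fill and no one can take more than 6, so at least ⌈10/6⌉ = 2 agents are needed.
Xiong and Gallo alone can cover everything: Oct 16→Gallo, Oct 17→Xiong, Oct 18→Xiong, Oct 19→Xiong, Oct 20→Xiong, Oct 21→Gallo, Oct 22→Gallo, Oct 23→Xiong, Oct 24→Xiong, Oct 25→Gallo.

2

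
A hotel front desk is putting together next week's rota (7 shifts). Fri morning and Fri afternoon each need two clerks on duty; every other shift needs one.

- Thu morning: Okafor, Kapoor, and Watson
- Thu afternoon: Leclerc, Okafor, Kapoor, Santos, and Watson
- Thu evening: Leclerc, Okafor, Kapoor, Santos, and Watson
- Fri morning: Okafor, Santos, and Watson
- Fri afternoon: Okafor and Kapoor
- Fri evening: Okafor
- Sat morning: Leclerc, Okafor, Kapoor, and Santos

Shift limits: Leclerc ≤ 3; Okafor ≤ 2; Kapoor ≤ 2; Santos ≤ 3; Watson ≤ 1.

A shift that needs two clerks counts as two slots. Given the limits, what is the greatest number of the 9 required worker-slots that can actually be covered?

9

Total capacity across all clerks is 3+2+2+3+1 = 11, and 9 slots are needed, so at most 9 can be filled.
An assignment achieving 9: Thu morning→Kapoor, Thu afternoon→Leclerc, Thu evening→Leclerc, Fri morning→Santos+Watson, Fri afternoon→Okafor+Kapoor, Fri evening→Okafor, Sat morning→Leclerc.
Loads: Leclerc 3/3, Okafor 2/2, Kapoor 2/2, Santos 1/3, Watson 1/1.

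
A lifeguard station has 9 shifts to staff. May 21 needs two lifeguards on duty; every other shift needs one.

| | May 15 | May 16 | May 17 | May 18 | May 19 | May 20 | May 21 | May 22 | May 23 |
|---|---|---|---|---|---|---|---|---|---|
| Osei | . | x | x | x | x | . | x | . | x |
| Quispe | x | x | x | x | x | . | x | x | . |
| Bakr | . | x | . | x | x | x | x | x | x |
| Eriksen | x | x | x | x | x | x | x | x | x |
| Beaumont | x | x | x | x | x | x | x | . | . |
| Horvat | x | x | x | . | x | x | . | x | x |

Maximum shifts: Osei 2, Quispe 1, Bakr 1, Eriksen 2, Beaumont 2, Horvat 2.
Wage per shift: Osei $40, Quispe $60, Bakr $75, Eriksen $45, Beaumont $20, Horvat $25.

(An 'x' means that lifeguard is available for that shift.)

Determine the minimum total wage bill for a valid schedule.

$395

Picking the cheapest available lifeguard for each shift independently would cost $230, but that ignores the shift limits.
An optimal schedule: May 15→Quispe, May 16→Horvat, May 17→Osei, May 18→Beaumont, May 19→Horvat, May 20→Bakr, May 21→Eriksen+Beaumont, May 22→Eriksen, May 23→Osei.
Total: 60 + 25 + 40 + 20 + 25 + 75 + 45 + 20 + 45 + 40 = $395.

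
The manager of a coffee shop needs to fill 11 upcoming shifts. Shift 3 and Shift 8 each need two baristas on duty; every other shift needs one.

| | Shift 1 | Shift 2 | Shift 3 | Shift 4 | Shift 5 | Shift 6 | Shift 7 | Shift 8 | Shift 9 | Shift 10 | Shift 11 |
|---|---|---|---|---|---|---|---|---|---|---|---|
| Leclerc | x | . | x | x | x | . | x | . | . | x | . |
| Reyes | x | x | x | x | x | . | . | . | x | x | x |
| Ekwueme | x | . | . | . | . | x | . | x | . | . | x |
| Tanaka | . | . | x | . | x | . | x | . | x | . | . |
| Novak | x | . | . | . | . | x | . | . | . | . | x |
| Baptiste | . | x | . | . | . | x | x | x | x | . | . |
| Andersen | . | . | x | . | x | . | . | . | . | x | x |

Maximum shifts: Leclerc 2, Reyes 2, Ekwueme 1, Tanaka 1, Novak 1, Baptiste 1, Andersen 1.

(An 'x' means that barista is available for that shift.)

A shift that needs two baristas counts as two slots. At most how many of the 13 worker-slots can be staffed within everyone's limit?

Total capacity across all baristas is 2+2+1+1+1+1+1 = 9, and 13 slots are needed, so at most 9 can be filled.
An assignment achieving 9: Shift 2→Reyes, Shift 3→Tanaka, Shift 4→Leclerc, Shift 6→Novak, Shift 7→Leclerc, Shift 8→Ekwueme+Baptiste, Shift 9→Reyes, Shift 10→Andersen.
Loads: Leclerc 2/2, Reyes 2/2, Ekwueme 1/1, Tanaka 1/1, Novak 1/1, Baptiste 1/1, Andersen 1/1.

9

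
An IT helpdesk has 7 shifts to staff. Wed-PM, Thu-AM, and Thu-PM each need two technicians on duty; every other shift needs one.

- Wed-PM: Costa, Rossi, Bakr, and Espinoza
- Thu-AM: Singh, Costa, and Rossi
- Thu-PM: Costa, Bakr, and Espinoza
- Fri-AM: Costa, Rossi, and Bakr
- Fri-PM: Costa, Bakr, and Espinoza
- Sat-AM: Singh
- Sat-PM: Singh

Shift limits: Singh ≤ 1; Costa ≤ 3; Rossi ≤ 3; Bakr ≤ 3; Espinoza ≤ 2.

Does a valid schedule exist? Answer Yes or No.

No

Total capacity is 12 and 10 slots are needed, so capacity alone doesn't rule it out.
Shifts {Sat-AM, Sat-PM} need 2 worker-slots in total, but the technicians available for any of those shifts (Singh) can supply at most 1 among them. So no valid schedule exists.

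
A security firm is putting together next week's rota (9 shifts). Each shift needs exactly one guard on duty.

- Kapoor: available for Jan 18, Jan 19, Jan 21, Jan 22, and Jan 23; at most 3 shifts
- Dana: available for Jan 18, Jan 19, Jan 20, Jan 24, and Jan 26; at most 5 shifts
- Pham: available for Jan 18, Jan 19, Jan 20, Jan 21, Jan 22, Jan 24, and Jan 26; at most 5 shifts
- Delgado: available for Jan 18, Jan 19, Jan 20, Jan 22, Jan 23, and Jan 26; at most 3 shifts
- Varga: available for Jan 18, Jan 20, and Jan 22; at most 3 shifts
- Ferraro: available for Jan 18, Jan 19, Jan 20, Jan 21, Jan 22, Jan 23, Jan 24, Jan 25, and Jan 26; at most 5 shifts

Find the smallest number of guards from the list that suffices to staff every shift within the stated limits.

9 slots to fill and no one can take more than 5, so at least ⌈9/5⌉ = 2 guards are needed.
Dana and Ferraro alone can cover everything: Jan 18→Dana, Jan 19→Dana, Jan 20→Dana, Jan 21→Ferraro, Jan 22→Ferraro, Jan 23→Ferraro, Jan 24→Dana, Jan 25→Ferraro, Jan 26→Dana.

2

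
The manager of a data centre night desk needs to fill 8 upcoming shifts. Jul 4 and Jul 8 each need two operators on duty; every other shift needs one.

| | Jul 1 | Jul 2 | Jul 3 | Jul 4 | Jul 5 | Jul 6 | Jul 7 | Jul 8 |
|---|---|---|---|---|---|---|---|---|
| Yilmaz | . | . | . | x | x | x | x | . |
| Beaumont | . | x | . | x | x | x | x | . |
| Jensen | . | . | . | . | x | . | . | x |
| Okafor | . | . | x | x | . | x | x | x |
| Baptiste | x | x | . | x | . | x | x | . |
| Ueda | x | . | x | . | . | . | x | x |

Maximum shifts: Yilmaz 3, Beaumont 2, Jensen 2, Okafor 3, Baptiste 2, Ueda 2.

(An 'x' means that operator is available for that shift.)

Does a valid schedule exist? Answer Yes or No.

One valid schedule: Jul 1→Baptiste, Jul 2→Beaumont, Jul 3→Okafor, Jul 4→Beaumont+Okafor, Jul 5→Yilmaz, Jul 6→Yilmaz, Jul 7→Yilmaz, Jul 8→Jensen+Okafor.
Loads: Yilmaz 3/3, Beaumont 2/2, Jensen 1/2, Okafor 3/3, Baptiste 1/2, Ueda 0/2 — all within limits.

Yes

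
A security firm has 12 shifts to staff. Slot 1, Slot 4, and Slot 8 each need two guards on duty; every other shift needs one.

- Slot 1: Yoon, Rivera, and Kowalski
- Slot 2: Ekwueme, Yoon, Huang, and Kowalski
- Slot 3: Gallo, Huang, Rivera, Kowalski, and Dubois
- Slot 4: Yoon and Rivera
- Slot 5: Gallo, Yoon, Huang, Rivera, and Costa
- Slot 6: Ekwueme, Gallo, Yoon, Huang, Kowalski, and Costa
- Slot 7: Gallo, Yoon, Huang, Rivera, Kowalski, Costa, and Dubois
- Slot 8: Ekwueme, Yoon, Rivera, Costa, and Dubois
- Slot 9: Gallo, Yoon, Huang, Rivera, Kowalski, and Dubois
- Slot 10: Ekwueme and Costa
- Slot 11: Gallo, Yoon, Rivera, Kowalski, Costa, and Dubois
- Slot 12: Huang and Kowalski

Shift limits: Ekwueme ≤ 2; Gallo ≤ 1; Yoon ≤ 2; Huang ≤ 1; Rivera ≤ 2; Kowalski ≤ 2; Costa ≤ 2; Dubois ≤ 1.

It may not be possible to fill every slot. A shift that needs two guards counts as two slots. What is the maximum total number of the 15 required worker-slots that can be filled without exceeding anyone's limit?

13

Total capacity across all guards is 2+1+2+1+2+2+2+1 = 13, and 15 slots are needed, so at most 13 can be filled.
An assignment achieving 13: Slot 1→Yoon+Rivera, Slot 2→Ekwueme, Slot 3→Gallo, Slot 4→Yoon+Rivera, Slot 5→Costa, Slot 6→Kowalski, Slot 8→Costa+Dubois, Slot 9→Kowalski, Slot 10→Ekwueme, Slot 12→Huang.
Loads: Ekwueme 2/2, Gallo 1/1, Yoon 2/2, Huang 1/1, Rivera 2/2, Kowalski 2/2, Costa 2/2, Dubois 1/1.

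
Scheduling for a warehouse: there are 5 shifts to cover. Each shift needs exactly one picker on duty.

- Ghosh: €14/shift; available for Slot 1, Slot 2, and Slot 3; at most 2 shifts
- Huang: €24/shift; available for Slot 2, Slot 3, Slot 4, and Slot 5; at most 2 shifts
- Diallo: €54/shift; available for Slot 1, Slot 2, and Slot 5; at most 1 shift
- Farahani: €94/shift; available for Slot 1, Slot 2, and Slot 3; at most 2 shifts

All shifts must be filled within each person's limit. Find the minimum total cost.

€130

Slot 4 can only be covered by Huang, so that assignment is forced.
Picking the cheapest available picker for each shift independently would cost €90, but that ignores the shift limits.
An optimal schedule: Slot 1→Ghosh, Slot 2→Diallo, Slot 3→Ghosh, Slot 4→Huang, Slot 5→Huang.
Total: 14 + 54 + 14 + 24 + 24 = €130.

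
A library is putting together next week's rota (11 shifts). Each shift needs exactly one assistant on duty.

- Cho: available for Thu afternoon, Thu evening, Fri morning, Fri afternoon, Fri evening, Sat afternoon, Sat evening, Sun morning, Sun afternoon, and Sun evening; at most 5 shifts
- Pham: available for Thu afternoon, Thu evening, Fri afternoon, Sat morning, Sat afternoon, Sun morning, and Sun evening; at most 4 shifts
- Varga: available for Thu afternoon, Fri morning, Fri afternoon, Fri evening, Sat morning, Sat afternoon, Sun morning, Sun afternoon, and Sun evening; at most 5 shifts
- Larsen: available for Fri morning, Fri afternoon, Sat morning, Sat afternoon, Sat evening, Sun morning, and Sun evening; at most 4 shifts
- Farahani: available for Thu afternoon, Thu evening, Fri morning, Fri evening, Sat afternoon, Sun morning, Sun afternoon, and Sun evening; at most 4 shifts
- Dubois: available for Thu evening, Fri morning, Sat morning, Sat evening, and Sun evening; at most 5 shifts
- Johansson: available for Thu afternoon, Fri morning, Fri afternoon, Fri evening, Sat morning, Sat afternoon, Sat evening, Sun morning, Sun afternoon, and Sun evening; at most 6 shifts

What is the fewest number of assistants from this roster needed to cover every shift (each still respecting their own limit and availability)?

2

11 slots to fill and no one can take more than 6, so at least ⌈11/6⌉ = 2 assistants are needed.
Cho and Johansson alone can cover everything: Thu afternoon→Cho, Thu evening→Cho, Fri morning→Cho, Fri afternoon→Cho, Fri evening→Cho, Sat morning→Johansson, Sat afternoon→Johansson, Sat evening→Johansson, Sun morning→Johansson, Sun afternoon→Johansson, Sun evening→Johansson.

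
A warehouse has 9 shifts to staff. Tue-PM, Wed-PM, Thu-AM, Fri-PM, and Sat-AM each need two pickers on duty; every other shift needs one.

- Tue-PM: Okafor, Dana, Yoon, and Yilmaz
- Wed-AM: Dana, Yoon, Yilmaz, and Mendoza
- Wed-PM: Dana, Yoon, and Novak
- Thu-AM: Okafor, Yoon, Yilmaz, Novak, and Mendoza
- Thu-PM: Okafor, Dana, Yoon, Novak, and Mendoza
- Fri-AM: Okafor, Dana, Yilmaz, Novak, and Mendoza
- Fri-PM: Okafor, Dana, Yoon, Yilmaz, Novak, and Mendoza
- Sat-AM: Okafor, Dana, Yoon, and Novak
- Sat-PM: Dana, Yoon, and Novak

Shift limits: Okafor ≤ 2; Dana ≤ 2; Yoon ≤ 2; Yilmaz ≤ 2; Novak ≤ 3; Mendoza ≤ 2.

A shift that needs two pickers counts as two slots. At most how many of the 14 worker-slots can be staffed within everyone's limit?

13

Total capacity across all pickers is 2+2+2+2+3+2 = 13, and 14 slots are needed, so at most 13 can be filled.
An assignment achieving 13: Tue-PM→Okafor+Yoon, Wed-AM→Yilmaz, Wed-PM→Dana+Yoon, Thu-AM→Yilmaz+Novak, Thu-PM→Novak, Fri-AM→Mendoza, Fri-PM→Mendoza, Sat-AM→Okafor+Novak, Sat-PM→Dana.
Loads: Okafor 2/2, Dana 2/2, Yoon 2/2, Yilmaz 2/2, Novak 3/3, Mendoza 2/2.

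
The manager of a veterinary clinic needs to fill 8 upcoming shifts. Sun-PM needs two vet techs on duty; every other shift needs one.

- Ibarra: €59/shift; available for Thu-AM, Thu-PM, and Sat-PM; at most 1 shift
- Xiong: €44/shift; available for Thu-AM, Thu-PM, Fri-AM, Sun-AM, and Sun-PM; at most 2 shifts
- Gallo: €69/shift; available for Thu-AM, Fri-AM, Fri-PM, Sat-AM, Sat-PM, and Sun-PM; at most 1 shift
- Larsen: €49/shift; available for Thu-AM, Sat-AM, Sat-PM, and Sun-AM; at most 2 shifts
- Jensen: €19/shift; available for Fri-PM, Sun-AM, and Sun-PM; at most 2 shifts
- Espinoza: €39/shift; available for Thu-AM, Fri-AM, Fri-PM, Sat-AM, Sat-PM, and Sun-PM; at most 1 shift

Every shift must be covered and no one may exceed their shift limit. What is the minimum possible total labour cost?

€391

Picking the cheapest available vet tech for each shift independently would cost €296, but that ignores the shift limits.
An optimal schedule: Thu-AM→Xiong, Thu-PM→Ibarra, Fri-AM→Xiong, Fri-PM→Gallo, Sat-AM→Larsen, Sat-PM→Larsen, Sun-AM→Jensen, Sun-PM→Jensen+Espinoza.
Total: 44 + 59 + 44 + 69 + 49 + 49 + 19 + 19 + 39 = €391.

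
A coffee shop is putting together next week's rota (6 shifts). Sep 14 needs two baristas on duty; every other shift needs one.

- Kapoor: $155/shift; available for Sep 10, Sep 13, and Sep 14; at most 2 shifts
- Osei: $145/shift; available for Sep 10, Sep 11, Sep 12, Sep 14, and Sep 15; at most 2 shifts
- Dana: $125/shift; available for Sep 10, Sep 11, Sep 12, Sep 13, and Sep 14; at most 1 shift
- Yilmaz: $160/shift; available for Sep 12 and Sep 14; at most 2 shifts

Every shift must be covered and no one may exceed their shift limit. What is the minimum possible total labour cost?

Sep 15 can only be covered by Osei, so that assignment is forced.
Picking the cheapest available barista for each shift independently would cost $915, but that ignores the shift limits.
An optimal schedule: Sep 10→Kapoor, Sep 11→Osei, Sep 12→Yilmaz, Sep 13→Kapoor, Sep 14→Dana+Yilmaz, Sep 15→Osei.
Total: 155 + 145 + 160 + 155 + 125 + 160 + 145 = $1045.

$1045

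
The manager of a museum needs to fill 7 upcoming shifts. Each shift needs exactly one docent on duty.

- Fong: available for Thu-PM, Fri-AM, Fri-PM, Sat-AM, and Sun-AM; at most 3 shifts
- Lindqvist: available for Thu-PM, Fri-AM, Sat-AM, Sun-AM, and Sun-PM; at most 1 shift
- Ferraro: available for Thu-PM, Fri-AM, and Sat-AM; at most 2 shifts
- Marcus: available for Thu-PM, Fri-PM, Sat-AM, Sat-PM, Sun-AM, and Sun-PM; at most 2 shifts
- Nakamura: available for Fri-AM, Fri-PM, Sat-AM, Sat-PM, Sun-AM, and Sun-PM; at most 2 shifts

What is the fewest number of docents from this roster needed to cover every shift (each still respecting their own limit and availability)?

3

7 slots to fill and no one can take more than 3, so at least ⌈7/3⌉ = 3 docents are needed.
Fong, Ferraro, and Marcus alone can cover everything: Thu-PM→Ferraro, Fri-AM→Fong, Fri-PM→Fong, Sat-AM→Ferraro, Sat-PM→Marcus, Sun-AM→Fong, Sun-PM→Marcus.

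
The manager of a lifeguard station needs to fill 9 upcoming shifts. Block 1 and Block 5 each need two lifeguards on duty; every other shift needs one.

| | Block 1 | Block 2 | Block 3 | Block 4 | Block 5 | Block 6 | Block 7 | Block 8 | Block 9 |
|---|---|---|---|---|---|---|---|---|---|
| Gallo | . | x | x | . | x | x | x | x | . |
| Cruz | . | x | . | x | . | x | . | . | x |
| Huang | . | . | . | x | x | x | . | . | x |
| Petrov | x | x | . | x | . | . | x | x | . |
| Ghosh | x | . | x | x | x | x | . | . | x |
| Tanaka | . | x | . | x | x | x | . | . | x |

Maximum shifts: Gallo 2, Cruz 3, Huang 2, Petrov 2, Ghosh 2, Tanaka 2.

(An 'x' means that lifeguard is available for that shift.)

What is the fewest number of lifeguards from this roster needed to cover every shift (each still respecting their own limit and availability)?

11 slots to fill and no one can take more than 3, so at least ⌈11/3⌉ = 4 lifeguards are needed.
Any 4 lifeguards together have capacity at most 3+2+2+2 = 9 < 11 slots, so 4 can never suffice.
Gallo, Cruz, Huang, Petrov, and Ghosh alone can cover everything: Block 1→Petrov+Ghosh, Block 2→Cruz, Block 3→Gallo, Block 4→Cruz, Block 5→Huang+Ghosh, Block 6→Huang, Block 7→Gallo, Block 8→Petrov, Block 9→Cruz.

5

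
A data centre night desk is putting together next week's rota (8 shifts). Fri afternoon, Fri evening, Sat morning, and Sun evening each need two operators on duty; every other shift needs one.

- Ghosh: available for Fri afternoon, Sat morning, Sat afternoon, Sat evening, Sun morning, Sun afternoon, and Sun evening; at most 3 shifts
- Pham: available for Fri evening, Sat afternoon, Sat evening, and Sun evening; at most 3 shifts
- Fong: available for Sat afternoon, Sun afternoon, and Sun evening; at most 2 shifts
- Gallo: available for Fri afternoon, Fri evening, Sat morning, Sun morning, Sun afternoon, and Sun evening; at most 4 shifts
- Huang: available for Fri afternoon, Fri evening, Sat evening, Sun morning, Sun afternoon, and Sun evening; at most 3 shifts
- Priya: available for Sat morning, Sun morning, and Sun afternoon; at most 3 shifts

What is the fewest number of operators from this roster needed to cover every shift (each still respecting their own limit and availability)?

12 slots to fill and no one can take more than 4, so at least ⌈12/4⌉ = 3 operators are needed.
Any 3 operators together have capacity at most 4+3+3 = 10 < 12 slots, so 3 can never suffice.
Ghosh, Pham, Fong, and Gallo alone can cover everything: Fri afternoon→Ghosh+Gallo, Fri evening→Pham+Gallo, Sat morning→Ghosh+Gallo, Sat afternoon→Pham, Sat evening→Ghosh, Sun morning→Gallo, Sun afternoon→Fong, Sun evening→Pham+Fong.

4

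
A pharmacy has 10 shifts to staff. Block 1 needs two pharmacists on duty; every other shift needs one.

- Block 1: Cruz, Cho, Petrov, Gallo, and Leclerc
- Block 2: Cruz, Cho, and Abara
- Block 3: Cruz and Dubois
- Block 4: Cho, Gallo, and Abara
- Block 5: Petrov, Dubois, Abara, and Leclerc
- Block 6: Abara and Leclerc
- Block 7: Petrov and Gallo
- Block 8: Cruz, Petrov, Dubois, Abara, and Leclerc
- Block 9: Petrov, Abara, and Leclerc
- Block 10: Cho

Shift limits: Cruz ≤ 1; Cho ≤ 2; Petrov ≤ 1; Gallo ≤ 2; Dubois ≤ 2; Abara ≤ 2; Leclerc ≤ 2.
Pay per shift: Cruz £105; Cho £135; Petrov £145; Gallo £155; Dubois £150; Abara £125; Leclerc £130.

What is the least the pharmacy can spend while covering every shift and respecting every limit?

£1485

Block 10 can only be covered by Cho, so that assignment is forced.
Picking the cheapest available pharmacist for each shift independently would cost £1330, but that ignores the shift limits.
An optimal schedule: Block 1→Leclerc+Gallo, Block 2→Abara, Block 3→Cruz, Block 4→Cho, Block 5→Dubois, Block 6→Abara, Block 7→Petrov, Block 8→Dubois, Block 9→Leclerc, Block 10→Cho.
Total: 130 + 155 + 125 + 105 + 135 + 150 + 125 + 145 + 150 + 130 + 135 = £1485.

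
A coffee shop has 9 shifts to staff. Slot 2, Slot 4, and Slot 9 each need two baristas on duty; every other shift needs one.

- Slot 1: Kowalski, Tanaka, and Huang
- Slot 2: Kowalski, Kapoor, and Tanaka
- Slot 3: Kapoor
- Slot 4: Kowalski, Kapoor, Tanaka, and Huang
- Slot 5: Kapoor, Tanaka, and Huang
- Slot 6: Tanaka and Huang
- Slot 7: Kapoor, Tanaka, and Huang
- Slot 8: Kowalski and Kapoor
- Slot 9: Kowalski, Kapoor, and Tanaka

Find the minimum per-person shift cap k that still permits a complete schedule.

3

With 4 baristas and 12 worker-slots to fill, someone must work at least ⌈12/4⌉ = 3 shifts, so k ≥ 3.
k = 3 works: Slot 1→Kowalski, Slot 2→Kowalski+Kapoor, Slot 3→Kapoor, Slot 4→Tanaka+Huang, Slot 5→Huang, Slot 6→Tanaka, Slot 7→Huang, Slot 8→Kowalski, Slot 9→Kapoor+Tanaka.
Loads: Kowalski 3, Kapoor 3, Tanaka 3, Huang 3 — all ≤ 3.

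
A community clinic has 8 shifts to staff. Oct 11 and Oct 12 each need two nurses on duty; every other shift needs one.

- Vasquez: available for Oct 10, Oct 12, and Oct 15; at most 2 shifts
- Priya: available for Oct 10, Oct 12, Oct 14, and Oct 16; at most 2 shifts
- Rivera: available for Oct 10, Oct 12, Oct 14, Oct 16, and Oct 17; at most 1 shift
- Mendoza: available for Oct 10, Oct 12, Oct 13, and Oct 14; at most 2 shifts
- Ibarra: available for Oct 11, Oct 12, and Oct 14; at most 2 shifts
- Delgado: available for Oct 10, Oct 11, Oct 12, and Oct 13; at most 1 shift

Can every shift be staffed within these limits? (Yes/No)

Oct 11 can only be covered by Ibarra and Delgado, so that assignment is forced.
Oct 15 can only be covered by Vasquez, so that assignment is forced.
Oct 17 can only be covered by Rivera, so that assignment is forced.
One valid schedule: Oct 10→Vasquez, Oct 11→Ibarra+Delgado, Oct 12→Mendoza+Ibarra, Oct 13→Mendoza, Oct 14→Priya, Oct 15→Vasquez, Oct 16→Priya, Oct 17→Rivera.
Loads: Vasquez 2/2, Priya 2/2, Rivera 1/1, Mendoza 2/2, Ibarra 2/2, Delgado 1/1 — all within limits.

Yes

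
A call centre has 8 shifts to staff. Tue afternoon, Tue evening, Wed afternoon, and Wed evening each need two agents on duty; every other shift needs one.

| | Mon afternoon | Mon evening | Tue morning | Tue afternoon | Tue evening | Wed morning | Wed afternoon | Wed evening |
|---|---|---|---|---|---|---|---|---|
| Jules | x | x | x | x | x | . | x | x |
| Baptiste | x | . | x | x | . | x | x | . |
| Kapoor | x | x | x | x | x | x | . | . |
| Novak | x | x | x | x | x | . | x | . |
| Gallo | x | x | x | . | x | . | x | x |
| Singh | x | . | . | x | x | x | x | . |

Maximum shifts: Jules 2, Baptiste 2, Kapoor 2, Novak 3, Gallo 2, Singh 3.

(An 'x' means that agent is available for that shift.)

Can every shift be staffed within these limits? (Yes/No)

Yes

Wed evening can only be covered by Jules and Gallo, so that assignment is forced.
One valid schedule: Mon afternoon→Kapoor, Mon evening→Jules, Tue morning→Baptiste, Tue afternoon→Kapoor+Novak, Tue evening→Novak+Gallo, Wed morning→Baptiste, Wed afternoon→Novak+Singh, Wed evening→Jules+Gallo.
Loads: Jules 2/2, Baptiste 2/2, Kapoor 2/2, Novak 3/3, Gallo 2/2, Singh 1/3 — all within limits.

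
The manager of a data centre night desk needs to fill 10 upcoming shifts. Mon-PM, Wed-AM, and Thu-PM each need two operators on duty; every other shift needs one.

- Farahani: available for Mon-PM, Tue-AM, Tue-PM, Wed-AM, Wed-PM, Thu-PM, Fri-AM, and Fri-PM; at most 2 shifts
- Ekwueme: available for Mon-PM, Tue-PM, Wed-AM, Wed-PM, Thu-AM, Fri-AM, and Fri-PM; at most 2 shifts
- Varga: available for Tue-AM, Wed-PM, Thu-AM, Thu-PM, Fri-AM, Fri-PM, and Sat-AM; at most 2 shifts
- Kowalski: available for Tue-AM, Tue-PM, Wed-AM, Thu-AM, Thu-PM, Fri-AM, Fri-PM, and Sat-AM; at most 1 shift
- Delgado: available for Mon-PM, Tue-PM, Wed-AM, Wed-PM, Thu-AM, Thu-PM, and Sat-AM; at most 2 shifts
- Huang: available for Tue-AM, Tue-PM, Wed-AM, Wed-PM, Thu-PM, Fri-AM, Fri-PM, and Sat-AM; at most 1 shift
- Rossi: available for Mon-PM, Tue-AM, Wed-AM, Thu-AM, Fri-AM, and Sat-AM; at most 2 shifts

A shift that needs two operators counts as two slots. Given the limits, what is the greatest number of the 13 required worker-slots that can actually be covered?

Total capacity across all operators is 2+2+2+1+2+1+2 = 12, and 13 slots are needed, so at most 12 can be filled.
An assignment achieving 12: Mon-PM→Farahani+Ekwueme, Tue-AM→Farahani, Tue-PM→Ekwueme, Wed-AM→Rossi, Wed-PM→Varga, Thu-AM→Varga, Thu-PM→Kowalski+Delgado, Fri-AM→Rossi, Fri-PM→Huang, Sat-AM→Delgado.
Loads: Farahani 2/2, Ekwueme 2/2, Varga 2/2, Kowalski 1/1, Delgado 2/2, Huang 1/1, Rossi 2/2.

12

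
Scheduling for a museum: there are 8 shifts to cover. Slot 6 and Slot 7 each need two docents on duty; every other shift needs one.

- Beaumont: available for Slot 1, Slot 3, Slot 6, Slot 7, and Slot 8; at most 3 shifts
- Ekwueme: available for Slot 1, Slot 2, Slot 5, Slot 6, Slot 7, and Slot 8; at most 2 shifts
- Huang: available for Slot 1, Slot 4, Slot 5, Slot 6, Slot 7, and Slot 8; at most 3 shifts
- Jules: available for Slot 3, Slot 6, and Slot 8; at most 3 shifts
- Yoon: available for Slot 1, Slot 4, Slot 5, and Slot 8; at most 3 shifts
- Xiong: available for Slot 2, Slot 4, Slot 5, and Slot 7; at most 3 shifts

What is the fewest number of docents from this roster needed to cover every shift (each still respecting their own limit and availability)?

4

10 slots to fill and no one can take more than 3, so at least ⌈10/3⌉ = 4 docents are needed.
Beaumont, Ekwueme, Huang, and Jules alone can cover everything: Slot 1→Beaumont, Slot 2→Ekwueme, Slot 3→Beaumont, Slot 4→Huang, Slot 5→Ekwueme, Slot 6→Huang+Jules, Slot 7→Beaumont+Huang, Slot 8→Jules.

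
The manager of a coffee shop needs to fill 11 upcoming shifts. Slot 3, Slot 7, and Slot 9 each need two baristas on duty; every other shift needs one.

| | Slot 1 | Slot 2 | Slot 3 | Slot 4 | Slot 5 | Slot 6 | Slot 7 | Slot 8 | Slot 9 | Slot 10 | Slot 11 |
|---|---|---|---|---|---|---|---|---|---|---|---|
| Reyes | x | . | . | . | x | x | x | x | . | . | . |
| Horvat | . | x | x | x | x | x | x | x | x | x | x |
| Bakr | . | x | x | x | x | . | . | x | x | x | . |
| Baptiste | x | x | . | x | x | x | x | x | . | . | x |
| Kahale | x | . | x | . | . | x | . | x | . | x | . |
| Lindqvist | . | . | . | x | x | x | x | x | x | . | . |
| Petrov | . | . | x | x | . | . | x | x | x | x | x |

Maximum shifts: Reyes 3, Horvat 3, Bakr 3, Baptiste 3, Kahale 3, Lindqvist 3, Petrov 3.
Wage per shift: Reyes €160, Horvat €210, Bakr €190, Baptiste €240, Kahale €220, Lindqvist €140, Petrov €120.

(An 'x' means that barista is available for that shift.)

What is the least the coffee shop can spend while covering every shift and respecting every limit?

€2250

Picking the cheapest available barista for each shift independently would cost €1940, but that ignores the shift limits.
An optimal schedule: Slot 1→Reyes, Slot 2→Bakr, Slot 3→Bakr+Horvat, Slot 4→Petrov, Slot 5→Lindqvist, Slot 6→Lindqvist, Slot 7→Reyes+Horvat, Slot 8→Reyes, Slot 9→Lindqvist+Bakr, Slot 10→Petrov, Slot 11→Petrov.
Total: 160 + 190 + 190 + 210 + 120 + 140 + 140 + 160 + 210 + 160 + 140 + 190 + 120 + 120 = €2250.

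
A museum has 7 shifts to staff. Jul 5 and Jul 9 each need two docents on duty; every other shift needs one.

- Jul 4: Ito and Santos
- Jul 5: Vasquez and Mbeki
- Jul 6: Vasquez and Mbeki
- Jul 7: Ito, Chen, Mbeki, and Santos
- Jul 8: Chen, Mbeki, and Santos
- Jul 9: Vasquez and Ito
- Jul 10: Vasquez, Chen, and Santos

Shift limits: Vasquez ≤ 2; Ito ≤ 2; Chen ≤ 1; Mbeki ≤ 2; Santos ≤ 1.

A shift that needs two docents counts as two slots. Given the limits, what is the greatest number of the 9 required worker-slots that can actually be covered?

Total capacity across all docents is 2+2+1+2+1 = 8, and 9 slots are needed, so at most 8 can be filled.
An assignment achieving 8: Jul 4→Ito, Jul 5→Vasquez+Mbeki, Jul 6→Vasquez, Jul 7→Mbeki, Jul 8→Chen, Jul 9→Ito, Jul 10→Santos.
Loads: Vasquez 2/2, Ito 2/2, Chen 1/1, Mbeki 2/2, Santos 1/1.

8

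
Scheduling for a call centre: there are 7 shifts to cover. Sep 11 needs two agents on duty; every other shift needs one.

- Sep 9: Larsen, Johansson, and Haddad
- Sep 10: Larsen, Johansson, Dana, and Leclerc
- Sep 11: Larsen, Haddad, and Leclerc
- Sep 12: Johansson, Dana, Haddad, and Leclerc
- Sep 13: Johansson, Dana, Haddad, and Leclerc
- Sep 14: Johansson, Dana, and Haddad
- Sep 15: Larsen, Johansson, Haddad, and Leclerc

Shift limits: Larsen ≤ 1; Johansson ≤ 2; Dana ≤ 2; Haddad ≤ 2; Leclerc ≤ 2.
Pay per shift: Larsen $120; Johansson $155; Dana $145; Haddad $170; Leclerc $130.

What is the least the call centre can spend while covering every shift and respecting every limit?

Picking the cheapest available agent for each shift independently would cost $1015, but that ignores the shift limits.
An optimal schedule: Sep 9→Larsen, Sep 10→Leclerc, Sep 11→Leclerc+Haddad, Sep 12→Dana, Sep 13→Johansson, Sep 14→Dana, Sep 15→Johansson.
Total: 120 + 130 + 130 + 170 + 145 + 155 + 145 + 155 = $1150.

$1150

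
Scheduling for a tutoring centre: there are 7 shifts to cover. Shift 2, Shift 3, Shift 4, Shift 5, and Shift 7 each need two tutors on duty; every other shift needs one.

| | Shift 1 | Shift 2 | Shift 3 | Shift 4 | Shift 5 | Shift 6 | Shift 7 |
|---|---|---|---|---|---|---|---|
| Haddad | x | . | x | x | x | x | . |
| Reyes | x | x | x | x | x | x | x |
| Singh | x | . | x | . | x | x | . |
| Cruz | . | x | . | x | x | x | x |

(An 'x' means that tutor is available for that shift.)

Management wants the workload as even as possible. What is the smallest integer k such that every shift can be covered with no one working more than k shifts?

With 4 tutors and 12 worker-slots to fill, someone must work at least ⌈12/4⌉ = 3 shifts, so k ≥ 3.
k = 3 works: Shift 1→Haddad, Shift 2→Reyes+Cruz, Shift 3→Haddad+Singh, Shift 4→Haddad+Reyes, Shift 5→Singh+Cruz, Shift 6→Singh, Shift 7→Reyes+Cruz.
Loads: Haddad 3, Reyes 3, Singh 3, Cruz 3 — all ≤ 3.

3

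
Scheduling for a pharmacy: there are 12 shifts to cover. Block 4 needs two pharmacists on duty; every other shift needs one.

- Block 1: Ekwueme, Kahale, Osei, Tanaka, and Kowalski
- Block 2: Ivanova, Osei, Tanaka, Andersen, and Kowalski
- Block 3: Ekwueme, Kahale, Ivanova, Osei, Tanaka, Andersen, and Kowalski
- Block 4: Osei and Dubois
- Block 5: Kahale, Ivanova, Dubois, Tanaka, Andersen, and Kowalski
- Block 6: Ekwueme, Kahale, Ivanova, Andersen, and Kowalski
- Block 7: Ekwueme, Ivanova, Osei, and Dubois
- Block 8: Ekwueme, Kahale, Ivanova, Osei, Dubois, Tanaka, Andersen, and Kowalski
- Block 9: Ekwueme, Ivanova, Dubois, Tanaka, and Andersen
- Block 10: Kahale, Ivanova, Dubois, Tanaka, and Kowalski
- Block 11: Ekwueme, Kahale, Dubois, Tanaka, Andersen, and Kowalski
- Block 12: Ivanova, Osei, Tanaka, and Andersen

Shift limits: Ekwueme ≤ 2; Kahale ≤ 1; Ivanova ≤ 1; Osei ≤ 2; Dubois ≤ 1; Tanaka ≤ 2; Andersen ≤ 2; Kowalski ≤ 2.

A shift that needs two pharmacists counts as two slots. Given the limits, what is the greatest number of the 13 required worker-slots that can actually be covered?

Total capacity across all pharmacists is 2+1+1+2+1+2+2+2 = 13, and 13 slots are needed, so at most 13 can be filled.
An assignment achieving 13: Block 1→Ekwueme, Block 2→Osei, Block 3→Kowalski, Block 4→Osei+Dubois, Block 5→Andersen, Block 6→Kahale, Block 7→Ekwueme, Block 8→Kowalski, Block 9→Tanaka, Block 10→Tanaka, Block 11→Andersen, Block 12→Ivanova.
Loads: Ekwueme 2/2, Kahale 1/1, Ivanova 1/1, Osei 2/2, Dubois 1/1, Tanaka 2/2, Andersen 2/2, Kowalski 2/2.

13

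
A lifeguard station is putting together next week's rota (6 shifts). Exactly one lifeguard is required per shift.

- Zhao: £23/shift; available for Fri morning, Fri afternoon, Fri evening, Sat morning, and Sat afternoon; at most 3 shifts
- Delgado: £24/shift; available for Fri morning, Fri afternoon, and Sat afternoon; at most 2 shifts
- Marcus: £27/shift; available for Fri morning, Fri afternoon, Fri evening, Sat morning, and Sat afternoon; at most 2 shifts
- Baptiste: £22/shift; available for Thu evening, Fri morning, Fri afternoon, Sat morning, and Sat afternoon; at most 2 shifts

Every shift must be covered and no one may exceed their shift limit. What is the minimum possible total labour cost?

£137

Thu evening can only be covered by Baptiste, so that assignment is forced.
Picking the cheapest available lifeguard for each shift independently would cost £133, but that ignores the shift limits.
An optimal schedule: Thu evening→Baptiste, Fri morning→Zhao, Fri afternoon→Zhao, Fri evening→Zhao, Sat morning→Baptiste, Sat afternoon→Delgado.
Total: 22 + 23 + 23 + 23 + 22 + 24 = £137.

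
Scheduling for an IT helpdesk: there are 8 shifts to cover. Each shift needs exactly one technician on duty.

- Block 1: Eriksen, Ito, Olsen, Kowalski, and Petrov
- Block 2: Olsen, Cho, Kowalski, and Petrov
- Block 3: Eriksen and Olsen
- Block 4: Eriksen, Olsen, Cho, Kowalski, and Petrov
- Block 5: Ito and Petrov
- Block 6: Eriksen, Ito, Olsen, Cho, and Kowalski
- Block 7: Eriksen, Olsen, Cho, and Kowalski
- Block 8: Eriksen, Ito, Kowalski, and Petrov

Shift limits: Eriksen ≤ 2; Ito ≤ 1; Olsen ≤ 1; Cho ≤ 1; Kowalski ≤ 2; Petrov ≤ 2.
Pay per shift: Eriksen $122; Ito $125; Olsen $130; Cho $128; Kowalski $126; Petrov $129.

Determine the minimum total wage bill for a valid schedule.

Picking the cheapest available technician for each shift independently would cost $983, but that ignores the shift limits.
An optimal schedule: Block 1→Petrov, Block 2→Kowalski, Block 3→Eriksen, Block 4→Petrov, Block 5→Ito, Block 6→Cho, Block 7→Eriksen, Block 8→Kowalski.
Total: 129 + 126 + 122 + 129 + 125 + 128 + 122 + 126 = $1007.

$1007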